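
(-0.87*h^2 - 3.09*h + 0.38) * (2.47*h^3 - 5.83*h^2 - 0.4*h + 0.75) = -2.1489*h^5 - 2.5602*h^4 + 19.3013*h^3 - 1.6319*h^2 - 2.4695*h + 0.285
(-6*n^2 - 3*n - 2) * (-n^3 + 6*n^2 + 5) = 6*n^5 - 33*n^4 - 16*n^3 - 42*n^2 - 15*n - 10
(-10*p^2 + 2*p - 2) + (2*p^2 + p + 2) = -8*p^2 + 3*p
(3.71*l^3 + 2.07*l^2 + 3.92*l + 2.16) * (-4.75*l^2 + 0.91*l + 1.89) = -17.6225*l^5 - 6.4564*l^4 - 9.7244*l^3 - 2.7805*l^2 + 9.3744*l + 4.0824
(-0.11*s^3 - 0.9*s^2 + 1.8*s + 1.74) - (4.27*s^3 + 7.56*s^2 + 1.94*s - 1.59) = -4.38*s^3 - 8.46*s^2 - 0.14*s + 3.33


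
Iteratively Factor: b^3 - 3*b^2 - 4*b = (b - 4)*(b^2 + b) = (b - 4)*(b + 1)*(b)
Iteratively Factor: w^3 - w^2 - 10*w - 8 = (w - 4)*(w^2 + 3*w + 2) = (w - 4)*(w + 1)*(w + 2)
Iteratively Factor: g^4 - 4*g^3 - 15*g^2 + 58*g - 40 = (g - 1)*(g^3 - 3*g^2 - 18*g + 40) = (g - 5)*(g - 1)*(g^2 + 2*g - 8) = (g - 5)*(g - 1)*(g + 4)*(g - 2)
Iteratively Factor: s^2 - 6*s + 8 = (s - 4)*(s - 2)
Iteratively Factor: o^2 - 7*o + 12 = (o - 4)*(o - 3)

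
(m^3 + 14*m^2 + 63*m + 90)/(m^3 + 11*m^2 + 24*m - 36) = (m^2 + 8*m + 15)/(m^2 + 5*m - 6)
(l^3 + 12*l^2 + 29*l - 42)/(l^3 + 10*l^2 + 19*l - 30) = (l + 7)/(l + 5)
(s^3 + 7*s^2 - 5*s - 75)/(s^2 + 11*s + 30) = (s^2 + 2*s - 15)/(s + 6)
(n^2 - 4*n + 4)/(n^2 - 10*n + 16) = (n - 2)/(n - 8)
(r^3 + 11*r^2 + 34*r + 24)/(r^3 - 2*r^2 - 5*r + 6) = (r^3 + 11*r^2 + 34*r + 24)/(r^3 - 2*r^2 - 5*r + 6)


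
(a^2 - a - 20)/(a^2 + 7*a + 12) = (a - 5)/(a + 3)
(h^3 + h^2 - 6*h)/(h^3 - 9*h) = (h - 2)/(h - 3)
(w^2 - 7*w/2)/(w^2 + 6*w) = (w - 7/2)/(w + 6)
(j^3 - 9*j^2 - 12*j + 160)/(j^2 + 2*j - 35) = (j^2 - 4*j - 32)/(j + 7)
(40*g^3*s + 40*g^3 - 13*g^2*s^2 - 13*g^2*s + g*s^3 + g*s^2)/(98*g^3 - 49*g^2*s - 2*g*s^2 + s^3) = g*(40*g^2*s + 40*g^2 - 13*g*s^2 - 13*g*s + s^3 + s^2)/(98*g^3 - 49*g^2*s - 2*g*s^2 + s^3)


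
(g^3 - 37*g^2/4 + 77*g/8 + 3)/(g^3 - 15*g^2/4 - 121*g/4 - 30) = (8*g^2 - 10*g - 3)/(2*(4*g^2 + 17*g + 15))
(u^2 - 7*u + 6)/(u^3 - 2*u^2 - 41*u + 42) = (u - 6)/(u^2 - u - 42)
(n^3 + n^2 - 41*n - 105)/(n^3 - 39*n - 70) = (n + 3)/(n + 2)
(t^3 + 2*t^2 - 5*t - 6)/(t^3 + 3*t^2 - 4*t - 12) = (t + 1)/(t + 2)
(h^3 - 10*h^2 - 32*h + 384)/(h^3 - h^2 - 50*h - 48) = (h - 8)/(h + 1)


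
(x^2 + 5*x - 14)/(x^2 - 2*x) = (x + 7)/x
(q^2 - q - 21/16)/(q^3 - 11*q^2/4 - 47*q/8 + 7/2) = (16*q^2 - 16*q - 21)/(2*(8*q^3 - 22*q^2 - 47*q + 28))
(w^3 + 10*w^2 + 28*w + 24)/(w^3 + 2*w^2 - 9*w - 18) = (w^2 + 8*w + 12)/(w^2 - 9)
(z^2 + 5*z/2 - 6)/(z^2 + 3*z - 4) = (z - 3/2)/(z - 1)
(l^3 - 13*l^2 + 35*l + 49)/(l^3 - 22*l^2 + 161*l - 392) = (l + 1)/(l - 8)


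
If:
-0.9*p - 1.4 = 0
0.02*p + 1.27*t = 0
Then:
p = -1.56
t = 0.02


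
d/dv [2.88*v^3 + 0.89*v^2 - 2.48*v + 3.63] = 8.64*v^2 + 1.78*v - 2.48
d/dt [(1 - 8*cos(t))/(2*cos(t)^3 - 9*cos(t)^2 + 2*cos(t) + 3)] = 8*(-16*cos(t)^3 + 39*cos(t)^2 - 9*cos(t) + 13)*sin(t)/(18*sin(t)^2 + 7*cos(t) + cos(3*t) - 12)^2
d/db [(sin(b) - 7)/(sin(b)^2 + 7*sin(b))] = (-cos(b) + 14/tan(b) + 49*cos(b)/sin(b)^2)/(sin(b) + 7)^2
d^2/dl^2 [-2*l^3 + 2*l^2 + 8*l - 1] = 4 - 12*l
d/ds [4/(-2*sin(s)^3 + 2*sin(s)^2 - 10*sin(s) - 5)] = 32*(3*sin(s)^2 - 2*sin(s) + 5)*cos(s)/(4*sin(s)^2 - 23*sin(s) + sin(3*s) - 10)^2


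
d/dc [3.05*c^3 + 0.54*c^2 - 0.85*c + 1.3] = 9.15*c^2 + 1.08*c - 0.85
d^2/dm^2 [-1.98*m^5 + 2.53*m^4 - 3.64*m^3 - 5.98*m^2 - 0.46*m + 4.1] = -39.6*m^3 + 30.36*m^2 - 21.84*m - 11.96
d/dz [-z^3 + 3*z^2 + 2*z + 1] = -3*z^2 + 6*z + 2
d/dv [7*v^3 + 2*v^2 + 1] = v*(21*v + 4)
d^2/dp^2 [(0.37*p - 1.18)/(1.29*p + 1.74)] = -5.58828/(1.29*p + 1.74)^3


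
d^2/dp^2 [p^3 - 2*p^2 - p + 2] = 6*p - 4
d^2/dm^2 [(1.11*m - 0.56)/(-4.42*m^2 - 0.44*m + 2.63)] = (-(1.11*m - 0.56)*(8.84*m + 0.44)*(17.68*m + 0.88) + (29.4372*m - 3.9736)*(4.42*m^2 + 0.44*m - 2.63))/(4.42*m^2 + 0.44*m - 2.63)^3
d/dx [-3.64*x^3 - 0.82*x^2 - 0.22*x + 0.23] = -10.92*x^2 - 1.64*x - 0.22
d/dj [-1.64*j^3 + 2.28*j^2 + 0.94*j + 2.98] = -4.92*j^2 + 4.56*j + 0.94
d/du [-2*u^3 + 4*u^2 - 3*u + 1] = -6*u^2 + 8*u - 3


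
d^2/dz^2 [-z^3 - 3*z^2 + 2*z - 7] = -6*z - 6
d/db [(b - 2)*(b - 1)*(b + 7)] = 3*b^2 + 8*b - 19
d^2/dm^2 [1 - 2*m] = 0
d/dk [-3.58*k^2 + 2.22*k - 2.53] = 2.22 - 7.16*k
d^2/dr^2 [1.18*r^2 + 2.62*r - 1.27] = 2.36000000000000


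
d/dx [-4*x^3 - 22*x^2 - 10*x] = -12*x^2 - 44*x - 10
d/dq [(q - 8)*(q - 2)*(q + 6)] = 3*q^2 - 8*q - 44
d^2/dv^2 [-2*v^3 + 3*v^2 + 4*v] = 6 - 12*v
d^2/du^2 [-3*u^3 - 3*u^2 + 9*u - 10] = -18*u - 6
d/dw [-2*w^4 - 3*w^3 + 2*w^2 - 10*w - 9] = -8*w^3 - 9*w^2 + 4*w - 10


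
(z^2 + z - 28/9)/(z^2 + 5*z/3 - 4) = (z + 7/3)/(z + 3)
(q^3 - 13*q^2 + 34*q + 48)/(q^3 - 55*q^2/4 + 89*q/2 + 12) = 4*(q + 1)/(4*q + 1)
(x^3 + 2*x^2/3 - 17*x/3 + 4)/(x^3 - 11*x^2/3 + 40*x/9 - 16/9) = 3*(x + 3)/(3*x - 4)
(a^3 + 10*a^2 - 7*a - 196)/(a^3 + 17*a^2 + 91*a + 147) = (a - 4)/(a + 3)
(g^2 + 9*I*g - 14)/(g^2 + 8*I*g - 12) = (g + 7*I)/(g + 6*I)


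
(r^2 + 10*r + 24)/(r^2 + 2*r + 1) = (r^2 + 10*r + 24)/(r^2 + 2*r + 1)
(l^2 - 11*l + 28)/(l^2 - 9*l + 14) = (l - 4)/(l - 2)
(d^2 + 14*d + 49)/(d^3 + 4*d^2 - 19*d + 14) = (d + 7)/(d^2 - 3*d + 2)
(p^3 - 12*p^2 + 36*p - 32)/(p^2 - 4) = (p^2 - 10*p + 16)/(p + 2)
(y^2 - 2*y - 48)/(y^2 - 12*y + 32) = (y + 6)/(y - 4)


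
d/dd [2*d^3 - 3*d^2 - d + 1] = 6*d^2 - 6*d - 1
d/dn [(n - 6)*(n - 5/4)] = 2*n - 29/4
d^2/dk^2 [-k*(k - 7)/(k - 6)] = 12/(k^3 - 18*k^2 + 108*k - 216)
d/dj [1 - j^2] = -2*j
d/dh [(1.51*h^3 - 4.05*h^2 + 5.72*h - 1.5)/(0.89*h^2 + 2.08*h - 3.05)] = (1.3439*h^4 + 6.2816*h^3 - 27.3313*h^2 + 27.375*h - 14.326)/(0.7921*h^4 + 3.7024*h^3 - 1.1026*h^2 - 12.688*h + 9.3025)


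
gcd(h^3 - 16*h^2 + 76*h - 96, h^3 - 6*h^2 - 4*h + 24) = h^2 - 8*h + 12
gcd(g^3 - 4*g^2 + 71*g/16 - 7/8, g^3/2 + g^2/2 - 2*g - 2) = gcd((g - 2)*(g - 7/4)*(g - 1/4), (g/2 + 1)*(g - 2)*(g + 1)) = g - 2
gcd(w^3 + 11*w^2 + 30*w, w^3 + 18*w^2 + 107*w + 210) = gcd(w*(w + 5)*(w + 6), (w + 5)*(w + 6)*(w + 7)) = w^2 + 11*w + 30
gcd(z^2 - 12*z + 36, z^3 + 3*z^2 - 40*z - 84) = z - 6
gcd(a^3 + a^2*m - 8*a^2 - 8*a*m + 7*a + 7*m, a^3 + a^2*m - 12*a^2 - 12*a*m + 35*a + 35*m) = a^2 + a*m - 7*a - 7*m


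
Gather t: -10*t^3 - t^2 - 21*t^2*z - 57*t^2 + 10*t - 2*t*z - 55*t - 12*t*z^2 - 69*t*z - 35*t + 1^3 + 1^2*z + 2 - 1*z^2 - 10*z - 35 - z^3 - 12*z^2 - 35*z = -10*t^3 + t^2*(-21*z - 58) + t*(-12*z^2 - 71*z - 80) - z^3 - 13*z^2 - 44*z - 32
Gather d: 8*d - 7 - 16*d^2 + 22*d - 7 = -16*d^2 + 30*d - 14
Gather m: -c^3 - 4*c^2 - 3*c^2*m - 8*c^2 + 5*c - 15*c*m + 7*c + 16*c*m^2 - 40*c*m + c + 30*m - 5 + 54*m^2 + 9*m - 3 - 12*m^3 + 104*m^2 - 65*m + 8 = -c^3 - 12*c^2 + 13*c - 12*m^3 + m^2*(16*c + 158) + m*(-3*c^2 - 55*c - 26)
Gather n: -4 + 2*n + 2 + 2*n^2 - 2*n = 2*n^2 - 2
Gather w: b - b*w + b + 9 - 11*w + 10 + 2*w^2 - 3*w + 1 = 2*b + 2*w^2 + w*(-b - 14) + 20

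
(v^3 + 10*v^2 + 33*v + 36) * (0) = 0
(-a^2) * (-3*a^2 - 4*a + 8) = 3*a^4 + 4*a^3 - 8*a^2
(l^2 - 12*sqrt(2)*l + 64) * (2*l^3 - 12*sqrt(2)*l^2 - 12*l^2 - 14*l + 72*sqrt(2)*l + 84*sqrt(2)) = 2*l^5 - 36*sqrt(2)*l^4 - 12*l^4 + 216*sqrt(2)*l^3 + 402*l^3 - 2496*l^2 - 516*sqrt(2)*l^2 - 2912*l + 4608*sqrt(2)*l + 5376*sqrt(2)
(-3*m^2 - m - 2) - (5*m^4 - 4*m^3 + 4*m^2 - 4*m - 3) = -5*m^4 + 4*m^3 - 7*m^2 + 3*m + 1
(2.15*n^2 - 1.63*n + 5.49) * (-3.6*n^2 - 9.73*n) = -7.74*n^4 - 15.0515*n^3 - 3.9041*n^2 - 53.4177*n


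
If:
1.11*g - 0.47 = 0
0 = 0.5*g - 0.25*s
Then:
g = 0.42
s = 0.85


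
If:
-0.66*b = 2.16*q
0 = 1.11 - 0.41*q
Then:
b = -8.86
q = 2.71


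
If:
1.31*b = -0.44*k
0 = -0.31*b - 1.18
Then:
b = -3.81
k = 11.33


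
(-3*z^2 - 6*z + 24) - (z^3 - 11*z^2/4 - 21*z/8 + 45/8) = -z^3 - z^2/4 - 27*z/8 + 147/8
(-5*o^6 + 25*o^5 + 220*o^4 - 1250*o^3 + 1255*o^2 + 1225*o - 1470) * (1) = -5*o^6 + 25*o^5 + 220*o^4 - 1250*o^3 + 1255*o^2 + 1225*o - 1470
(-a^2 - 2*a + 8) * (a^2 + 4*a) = -a^4 - 6*a^3 + 32*a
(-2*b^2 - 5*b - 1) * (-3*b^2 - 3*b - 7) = 6*b^4 + 21*b^3 + 32*b^2 + 38*b + 7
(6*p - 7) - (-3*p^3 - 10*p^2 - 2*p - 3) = 3*p^3 + 10*p^2 + 8*p - 4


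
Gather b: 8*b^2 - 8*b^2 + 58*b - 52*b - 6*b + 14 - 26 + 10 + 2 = 0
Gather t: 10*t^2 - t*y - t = 10*t^2 + t*(-y - 1)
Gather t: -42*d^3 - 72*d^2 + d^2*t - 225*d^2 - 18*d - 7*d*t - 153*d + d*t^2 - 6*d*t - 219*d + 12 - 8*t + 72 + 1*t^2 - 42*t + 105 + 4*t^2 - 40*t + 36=-42*d^3 - 297*d^2 - 390*d + t^2*(d + 5) + t*(d^2 - 13*d - 90) + 225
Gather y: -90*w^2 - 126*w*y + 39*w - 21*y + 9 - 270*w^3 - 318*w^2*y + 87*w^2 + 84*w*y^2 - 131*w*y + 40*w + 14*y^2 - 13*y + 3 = -270*w^3 - 3*w^2 + 79*w + y^2*(84*w + 14) + y*(-318*w^2 - 257*w - 34) + 12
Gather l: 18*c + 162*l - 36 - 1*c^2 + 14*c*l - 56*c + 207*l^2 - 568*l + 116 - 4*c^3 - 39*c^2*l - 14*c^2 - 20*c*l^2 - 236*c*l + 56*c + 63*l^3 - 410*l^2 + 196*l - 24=-4*c^3 - 15*c^2 + 18*c + 63*l^3 + l^2*(-20*c - 203) + l*(-39*c^2 - 222*c - 210) + 56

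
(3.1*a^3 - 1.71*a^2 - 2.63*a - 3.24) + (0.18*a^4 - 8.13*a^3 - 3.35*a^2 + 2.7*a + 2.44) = 0.18*a^4 - 5.03*a^3 - 5.06*a^2 + 0.0700000000000003*a - 0.8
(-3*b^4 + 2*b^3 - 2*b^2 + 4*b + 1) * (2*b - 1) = -6*b^5 + 7*b^4 - 6*b^3 + 10*b^2 - 2*b - 1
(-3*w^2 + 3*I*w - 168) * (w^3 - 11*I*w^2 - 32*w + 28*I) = -3*w^5 + 36*I*w^4 - 39*w^3 + 1668*I*w^2 + 5292*w - 4704*I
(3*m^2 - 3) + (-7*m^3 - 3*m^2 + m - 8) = -7*m^3 + m - 11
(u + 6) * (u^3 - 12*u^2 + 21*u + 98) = u^4 - 6*u^3 - 51*u^2 + 224*u + 588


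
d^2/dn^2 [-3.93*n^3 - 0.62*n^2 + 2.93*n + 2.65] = -23.58*n - 1.24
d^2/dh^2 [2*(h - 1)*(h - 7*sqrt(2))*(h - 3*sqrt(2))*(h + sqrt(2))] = 24*h^2 - 108*sqrt(2)*h - 12*h + 36*sqrt(2) + 88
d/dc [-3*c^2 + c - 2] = 1 - 6*c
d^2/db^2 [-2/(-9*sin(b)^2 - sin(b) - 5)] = 2*(-324*sin(b)^4 - 27*sin(b)^3 + 665*sin(b)^2 + 59*sin(b) - 88)/(9*sin(b)^2 + sin(b) + 5)^3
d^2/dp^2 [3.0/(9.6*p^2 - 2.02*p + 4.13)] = (-552.96*p^2 + 116.352*p + 3.0*(19.2*p - 2.02)*(38.4*p - 4.04) - 237.888)/(9.6*p^2 - 2.02*p + 4.13)^3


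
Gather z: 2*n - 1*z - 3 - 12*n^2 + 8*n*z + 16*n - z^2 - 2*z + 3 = -12*n^2 + 18*n - z^2 + z*(8*n - 3)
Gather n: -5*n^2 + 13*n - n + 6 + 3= -5*n^2 + 12*n + 9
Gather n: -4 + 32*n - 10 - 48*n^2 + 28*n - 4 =-48*n^2 + 60*n - 18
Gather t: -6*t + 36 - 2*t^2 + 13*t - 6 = -2*t^2 + 7*t + 30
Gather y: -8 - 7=-15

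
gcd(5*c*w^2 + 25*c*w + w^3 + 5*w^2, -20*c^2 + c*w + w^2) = 5*c + w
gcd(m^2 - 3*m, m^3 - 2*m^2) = m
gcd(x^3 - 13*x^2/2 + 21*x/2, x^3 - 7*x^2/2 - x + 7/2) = x - 7/2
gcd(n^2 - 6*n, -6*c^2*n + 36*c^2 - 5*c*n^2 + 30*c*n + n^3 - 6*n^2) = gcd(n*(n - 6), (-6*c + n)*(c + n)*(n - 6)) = n - 6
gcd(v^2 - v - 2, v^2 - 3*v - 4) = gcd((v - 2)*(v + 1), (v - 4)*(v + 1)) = v + 1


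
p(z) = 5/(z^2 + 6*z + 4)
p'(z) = 5*(-2*z - 6)/(z^2 + 6*z + 4)^2 = 10*(-z - 3)/(z^2 + 6*z + 4)^2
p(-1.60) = -1.64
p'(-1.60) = -1.51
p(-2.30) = -1.11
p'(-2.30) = -0.34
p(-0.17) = 1.66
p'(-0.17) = -3.13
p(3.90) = 0.12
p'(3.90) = -0.04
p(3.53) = 0.13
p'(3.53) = -0.05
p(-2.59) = -1.03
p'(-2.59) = -0.18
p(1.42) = 0.34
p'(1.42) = -0.21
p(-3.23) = -1.01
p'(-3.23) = 0.09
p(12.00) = 0.02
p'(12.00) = 0.00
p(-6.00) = 1.25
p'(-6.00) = 1.88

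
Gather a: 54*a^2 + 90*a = 54*a^2 + 90*a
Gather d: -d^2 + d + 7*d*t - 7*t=-d^2 + d*(7*t + 1) - 7*t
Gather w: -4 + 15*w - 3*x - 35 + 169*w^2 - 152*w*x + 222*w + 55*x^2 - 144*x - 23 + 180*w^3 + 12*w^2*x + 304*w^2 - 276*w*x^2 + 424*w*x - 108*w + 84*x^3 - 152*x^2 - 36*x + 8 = 180*w^3 + w^2*(12*x + 473) + w*(-276*x^2 + 272*x + 129) + 84*x^3 - 97*x^2 - 183*x - 54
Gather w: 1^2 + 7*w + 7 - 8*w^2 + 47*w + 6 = -8*w^2 + 54*w + 14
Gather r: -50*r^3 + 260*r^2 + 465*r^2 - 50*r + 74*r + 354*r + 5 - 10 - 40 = -50*r^3 + 725*r^2 + 378*r - 45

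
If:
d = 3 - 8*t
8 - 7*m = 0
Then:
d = 3 - 8*t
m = 8/7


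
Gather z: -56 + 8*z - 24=8*z - 80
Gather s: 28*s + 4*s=32*s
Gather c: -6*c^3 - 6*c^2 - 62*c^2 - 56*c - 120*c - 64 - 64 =-6*c^3 - 68*c^2 - 176*c - 128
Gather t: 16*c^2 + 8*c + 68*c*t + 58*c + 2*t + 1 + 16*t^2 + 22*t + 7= 16*c^2 + 66*c + 16*t^2 + t*(68*c + 24) + 8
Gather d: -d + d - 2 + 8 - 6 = 0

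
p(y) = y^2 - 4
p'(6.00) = 12.00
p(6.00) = 32.00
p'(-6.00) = -12.00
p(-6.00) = 32.00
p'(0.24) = 0.48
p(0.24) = -3.94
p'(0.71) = 1.42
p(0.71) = -3.50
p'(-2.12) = -4.24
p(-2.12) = 0.49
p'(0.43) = 0.86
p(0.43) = -3.82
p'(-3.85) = -7.70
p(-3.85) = 10.82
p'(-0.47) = -0.94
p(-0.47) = -3.78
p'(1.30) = 2.60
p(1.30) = -2.31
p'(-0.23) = -0.46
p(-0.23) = -3.95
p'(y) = 2*y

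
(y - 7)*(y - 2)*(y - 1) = y^3 - 10*y^2 + 23*y - 14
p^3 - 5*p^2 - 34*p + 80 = (p - 8)*(p - 2)*(p + 5)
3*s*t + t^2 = t*(3*s + t)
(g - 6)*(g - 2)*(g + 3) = g^3 - 5*g^2 - 12*g + 36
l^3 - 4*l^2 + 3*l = l*(l - 3)*(l - 1)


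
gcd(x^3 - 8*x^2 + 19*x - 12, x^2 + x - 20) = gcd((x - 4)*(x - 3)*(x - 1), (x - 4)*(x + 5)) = x - 4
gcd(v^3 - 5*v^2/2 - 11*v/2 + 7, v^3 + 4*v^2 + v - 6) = v^2 + v - 2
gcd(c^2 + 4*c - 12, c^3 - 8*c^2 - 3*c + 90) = 1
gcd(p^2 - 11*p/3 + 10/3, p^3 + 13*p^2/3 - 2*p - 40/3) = p - 5/3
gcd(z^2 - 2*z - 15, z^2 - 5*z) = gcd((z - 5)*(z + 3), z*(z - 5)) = z - 5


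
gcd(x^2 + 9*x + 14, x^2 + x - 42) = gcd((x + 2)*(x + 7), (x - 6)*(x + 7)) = x + 7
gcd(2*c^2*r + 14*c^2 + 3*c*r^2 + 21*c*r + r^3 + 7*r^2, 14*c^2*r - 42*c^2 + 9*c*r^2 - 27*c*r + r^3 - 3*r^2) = 2*c + r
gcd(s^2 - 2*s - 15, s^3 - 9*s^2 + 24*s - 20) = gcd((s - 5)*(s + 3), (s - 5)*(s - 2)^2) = s - 5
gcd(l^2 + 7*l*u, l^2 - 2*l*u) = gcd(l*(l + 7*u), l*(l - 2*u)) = l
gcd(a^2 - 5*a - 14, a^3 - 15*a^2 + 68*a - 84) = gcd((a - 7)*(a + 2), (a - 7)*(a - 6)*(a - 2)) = a - 7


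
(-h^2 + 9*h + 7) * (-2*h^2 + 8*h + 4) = 2*h^4 - 26*h^3 + 54*h^2 + 92*h + 28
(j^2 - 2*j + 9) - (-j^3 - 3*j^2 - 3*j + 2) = j^3 + 4*j^2 + j + 7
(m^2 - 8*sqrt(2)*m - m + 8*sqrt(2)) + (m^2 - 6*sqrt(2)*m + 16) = 2*m^2 - 14*sqrt(2)*m - m + 8*sqrt(2) + 16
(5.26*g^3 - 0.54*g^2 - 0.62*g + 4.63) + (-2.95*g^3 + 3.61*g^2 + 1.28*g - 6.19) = 2.31*g^3 + 3.07*g^2 + 0.66*g - 1.56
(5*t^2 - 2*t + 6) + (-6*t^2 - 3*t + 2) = -t^2 - 5*t + 8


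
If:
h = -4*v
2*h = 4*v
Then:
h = 0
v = 0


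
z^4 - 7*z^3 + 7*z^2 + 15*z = z*(z - 5)*(z - 3)*(z + 1)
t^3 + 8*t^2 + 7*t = t*(t + 1)*(t + 7)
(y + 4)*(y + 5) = y^2 + 9*y + 20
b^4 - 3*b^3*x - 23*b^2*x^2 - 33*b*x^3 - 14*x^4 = (b - 7*x)*(b + x)^2*(b + 2*x)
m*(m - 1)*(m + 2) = m^3 + m^2 - 2*m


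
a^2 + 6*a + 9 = (a + 3)^2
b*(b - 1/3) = b^2 - b/3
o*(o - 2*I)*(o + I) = o^3 - I*o^2 + 2*o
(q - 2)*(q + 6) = q^2 + 4*q - 12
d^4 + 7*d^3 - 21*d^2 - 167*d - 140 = (d - 5)*(d + 1)*(d + 4)*(d + 7)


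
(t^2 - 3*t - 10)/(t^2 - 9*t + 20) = (t + 2)/(t - 4)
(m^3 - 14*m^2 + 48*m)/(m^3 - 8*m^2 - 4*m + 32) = m*(m - 6)/(m^2 - 4)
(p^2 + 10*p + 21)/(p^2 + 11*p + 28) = (p + 3)/(p + 4)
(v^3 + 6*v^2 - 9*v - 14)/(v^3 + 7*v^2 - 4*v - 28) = (v + 1)/(v + 2)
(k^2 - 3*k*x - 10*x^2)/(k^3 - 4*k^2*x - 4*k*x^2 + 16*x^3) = (k - 5*x)/(k^2 - 6*k*x + 8*x^2)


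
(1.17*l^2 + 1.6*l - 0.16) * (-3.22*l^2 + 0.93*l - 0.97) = -3.7674*l^4 - 4.0639*l^3 + 0.8683*l^2 - 1.7008*l + 0.1552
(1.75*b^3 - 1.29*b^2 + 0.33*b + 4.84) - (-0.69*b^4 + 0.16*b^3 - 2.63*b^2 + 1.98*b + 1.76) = 0.69*b^4 + 1.59*b^3 + 1.34*b^2 - 1.65*b + 3.08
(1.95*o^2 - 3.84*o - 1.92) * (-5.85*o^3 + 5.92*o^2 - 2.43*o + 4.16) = -11.4075*o^5 + 34.008*o^4 - 16.2393*o^3 + 6.0768*o^2 - 11.3088*o - 7.9872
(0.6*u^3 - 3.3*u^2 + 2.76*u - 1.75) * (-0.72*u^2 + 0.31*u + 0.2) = -0.432*u^5 + 2.562*u^4 - 2.8902*u^3 + 1.4556*u^2 + 0.00949999999999995*u - 0.35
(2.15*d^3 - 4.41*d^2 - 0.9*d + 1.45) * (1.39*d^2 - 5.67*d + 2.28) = 2.9885*d^5 - 18.3204*d^4 + 28.6557*d^3 - 2.9363*d^2 - 10.2735*d + 3.306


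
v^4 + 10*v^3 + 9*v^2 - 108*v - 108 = (v - 3)*(v + 1)*(v + 6)^2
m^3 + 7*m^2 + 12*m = m*(m + 3)*(m + 4)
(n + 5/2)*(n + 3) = n^2 + 11*n/2 + 15/2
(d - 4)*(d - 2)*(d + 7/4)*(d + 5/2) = d^4 - 7*d^3/4 - 105*d^2/8 + 31*d/4 + 35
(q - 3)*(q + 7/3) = q^2 - 2*q/3 - 7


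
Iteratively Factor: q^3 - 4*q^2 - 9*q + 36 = (q + 3)*(q^2 - 7*q + 12) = (q - 3)*(q + 3)*(q - 4)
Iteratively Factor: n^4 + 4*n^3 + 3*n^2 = (n + 1)*(n^3 + 3*n^2) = (n + 1)*(n + 3)*(n^2) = n*(n + 1)*(n + 3)*(n)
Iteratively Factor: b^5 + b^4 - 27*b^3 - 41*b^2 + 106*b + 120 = (b + 1)*(b^4 - 27*b^2 - 14*b + 120) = (b - 5)*(b + 1)*(b^3 + 5*b^2 - 2*b - 24) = (b - 5)*(b - 2)*(b + 1)*(b^2 + 7*b + 12) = (b - 5)*(b - 2)*(b + 1)*(b + 3)*(b + 4)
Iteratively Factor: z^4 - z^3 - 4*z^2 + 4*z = (z + 2)*(z^3 - 3*z^2 + 2*z) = z*(z + 2)*(z^2 - 3*z + 2) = z*(z - 2)*(z + 2)*(z - 1)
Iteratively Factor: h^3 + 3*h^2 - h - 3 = (h + 1)*(h^2 + 2*h - 3) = (h - 1)*(h + 1)*(h + 3)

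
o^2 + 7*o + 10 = (o + 2)*(o + 5)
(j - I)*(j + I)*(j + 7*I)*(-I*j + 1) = -I*j^4 + 8*j^3 + 6*I*j^2 + 8*j + 7*I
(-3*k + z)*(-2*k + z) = 6*k^2 - 5*k*z + z^2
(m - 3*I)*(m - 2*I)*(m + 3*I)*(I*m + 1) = I*m^4 + 3*m^3 + 7*I*m^2 + 27*m - 18*I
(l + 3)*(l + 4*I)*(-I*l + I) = -I*l^3 + 4*l^2 - 2*I*l^2 + 8*l + 3*I*l - 12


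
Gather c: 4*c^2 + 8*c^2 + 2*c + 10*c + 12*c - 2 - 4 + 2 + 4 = 12*c^2 + 24*c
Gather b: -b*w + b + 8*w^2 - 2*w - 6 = b*(1 - w) + 8*w^2 - 2*w - 6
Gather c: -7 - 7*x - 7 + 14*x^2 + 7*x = 14*x^2 - 14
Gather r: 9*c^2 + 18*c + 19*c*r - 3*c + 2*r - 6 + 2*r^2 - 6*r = 9*c^2 + 15*c + 2*r^2 + r*(19*c - 4) - 6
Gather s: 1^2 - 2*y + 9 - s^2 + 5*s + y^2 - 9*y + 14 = -s^2 + 5*s + y^2 - 11*y + 24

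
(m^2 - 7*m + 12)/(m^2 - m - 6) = (m - 4)/(m + 2)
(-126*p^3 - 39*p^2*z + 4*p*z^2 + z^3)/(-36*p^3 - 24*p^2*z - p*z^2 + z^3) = (7*p + z)/(2*p + z)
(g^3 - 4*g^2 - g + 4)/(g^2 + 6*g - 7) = (g^2 - 3*g - 4)/(g + 7)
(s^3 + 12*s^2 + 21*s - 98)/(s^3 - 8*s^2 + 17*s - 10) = (s^2 + 14*s + 49)/(s^2 - 6*s + 5)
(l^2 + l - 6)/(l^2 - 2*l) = (l + 3)/l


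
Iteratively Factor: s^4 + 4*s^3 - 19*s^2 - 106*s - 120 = (s - 5)*(s^3 + 9*s^2 + 26*s + 24) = (s - 5)*(s + 2)*(s^2 + 7*s + 12) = (s - 5)*(s + 2)*(s + 3)*(s + 4)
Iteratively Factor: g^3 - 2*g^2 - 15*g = (g + 3)*(g^2 - 5*g) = (g - 5)*(g + 3)*(g)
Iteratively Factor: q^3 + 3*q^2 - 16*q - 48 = (q - 4)*(q^2 + 7*q + 12) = (q - 4)*(q + 3)*(q + 4)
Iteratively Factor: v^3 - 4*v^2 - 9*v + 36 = (v - 4)*(v^2 - 9) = (v - 4)*(v + 3)*(v - 3)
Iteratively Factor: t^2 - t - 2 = (t - 2)*(t + 1)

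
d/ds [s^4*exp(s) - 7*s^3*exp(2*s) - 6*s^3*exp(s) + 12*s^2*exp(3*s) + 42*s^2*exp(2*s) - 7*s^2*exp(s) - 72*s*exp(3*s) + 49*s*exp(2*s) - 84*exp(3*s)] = (s^4 - 14*s^3*exp(s) - 2*s^3 + 36*s^2*exp(2*s) + 63*s^2*exp(s) - 25*s^2 - 192*s*exp(2*s) + 182*s*exp(s) - 14*s - 324*exp(2*s) + 49*exp(s))*exp(s)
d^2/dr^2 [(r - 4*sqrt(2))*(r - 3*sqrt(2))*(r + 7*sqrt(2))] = 6*r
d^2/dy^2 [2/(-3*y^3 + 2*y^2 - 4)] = 4*(-y^2*(9*y - 4)^2 + (9*y - 2)*(3*y^3 - 2*y^2 + 4))/(3*y^3 - 2*y^2 + 4)^3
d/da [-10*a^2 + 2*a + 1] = 2 - 20*a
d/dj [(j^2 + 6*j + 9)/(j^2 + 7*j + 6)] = (j^2 - 6*j - 27)/(j^4 + 14*j^3 + 61*j^2 + 84*j + 36)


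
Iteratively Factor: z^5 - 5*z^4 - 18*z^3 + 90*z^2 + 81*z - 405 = (z - 3)*(z^4 - 2*z^3 - 24*z^2 + 18*z + 135) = (z - 3)*(z + 3)*(z^3 - 5*z^2 - 9*z + 45) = (z - 5)*(z - 3)*(z + 3)*(z^2 - 9) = (z - 5)*(z - 3)^2*(z + 3)*(z + 3)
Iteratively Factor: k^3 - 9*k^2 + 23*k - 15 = (k - 1)*(k^2 - 8*k + 15) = (k - 5)*(k - 1)*(k - 3)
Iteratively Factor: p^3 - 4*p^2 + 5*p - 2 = (p - 1)*(p^2 - 3*p + 2) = (p - 1)^2*(p - 2)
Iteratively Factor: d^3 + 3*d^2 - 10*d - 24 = (d + 4)*(d^2 - d - 6) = (d - 3)*(d + 4)*(d + 2)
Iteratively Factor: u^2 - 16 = (u + 4)*(u - 4)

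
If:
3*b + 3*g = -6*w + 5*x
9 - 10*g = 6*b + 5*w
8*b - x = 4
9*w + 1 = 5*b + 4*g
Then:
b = 2614/4151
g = 1368/4151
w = 1599/4151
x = 4308/4151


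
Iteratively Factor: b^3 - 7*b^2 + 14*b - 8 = (b - 4)*(b^2 - 3*b + 2) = (b - 4)*(b - 1)*(b - 2)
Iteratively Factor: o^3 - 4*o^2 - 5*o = (o + 1)*(o^2 - 5*o) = o*(o + 1)*(o - 5)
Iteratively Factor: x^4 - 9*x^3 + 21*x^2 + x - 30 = (x - 5)*(x^3 - 4*x^2 + x + 6) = (x - 5)*(x - 3)*(x^2 - x - 2) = (x - 5)*(x - 3)*(x - 2)*(x + 1)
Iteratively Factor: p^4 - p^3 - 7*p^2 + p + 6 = (p - 1)*(p^3 - 7*p - 6) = (p - 1)*(p + 2)*(p^2 - 2*p - 3) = (p - 1)*(p + 1)*(p + 2)*(p - 3)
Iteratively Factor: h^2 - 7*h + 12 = (h - 3)*(h - 4)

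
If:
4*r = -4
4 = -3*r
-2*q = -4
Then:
No Solution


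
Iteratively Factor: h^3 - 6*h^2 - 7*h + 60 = (h - 5)*(h^2 - h - 12) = (h - 5)*(h - 4)*(h + 3)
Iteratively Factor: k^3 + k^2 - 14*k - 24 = (k + 2)*(k^2 - k - 12) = (k + 2)*(k + 3)*(k - 4)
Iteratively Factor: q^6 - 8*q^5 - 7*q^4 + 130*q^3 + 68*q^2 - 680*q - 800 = (q - 4)*(q^5 - 4*q^4 - 23*q^3 + 38*q^2 + 220*q + 200) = (q - 5)*(q - 4)*(q^4 + q^3 - 18*q^2 - 52*q - 40) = (q - 5)*(q - 4)*(q + 2)*(q^3 - q^2 - 16*q - 20) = (q - 5)*(q - 4)*(q + 2)^2*(q^2 - 3*q - 10) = (q - 5)^2*(q - 4)*(q + 2)^2*(q + 2)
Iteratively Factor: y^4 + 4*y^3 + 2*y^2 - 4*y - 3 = (y + 1)*(y^3 + 3*y^2 - y - 3) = (y + 1)*(y + 3)*(y^2 - 1) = (y - 1)*(y + 1)*(y + 3)*(y + 1)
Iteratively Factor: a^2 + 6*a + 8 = (a + 2)*(a + 4)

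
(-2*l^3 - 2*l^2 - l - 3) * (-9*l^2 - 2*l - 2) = 18*l^5 + 22*l^4 + 17*l^3 + 33*l^2 + 8*l + 6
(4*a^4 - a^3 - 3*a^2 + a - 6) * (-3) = -12*a^4 + 3*a^3 + 9*a^2 - 3*a + 18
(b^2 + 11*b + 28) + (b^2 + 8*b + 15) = 2*b^2 + 19*b + 43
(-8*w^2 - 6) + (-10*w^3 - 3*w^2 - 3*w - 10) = -10*w^3 - 11*w^2 - 3*w - 16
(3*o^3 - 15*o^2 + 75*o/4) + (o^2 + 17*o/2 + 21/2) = 3*o^3 - 14*o^2 + 109*o/4 + 21/2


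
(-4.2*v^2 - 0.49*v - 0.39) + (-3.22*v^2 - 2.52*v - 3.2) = -7.42*v^2 - 3.01*v - 3.59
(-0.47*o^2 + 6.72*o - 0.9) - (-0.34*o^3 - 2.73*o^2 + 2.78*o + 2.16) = 0.34*o^3 + 2.26*o^2 + 3.94*o - 3.06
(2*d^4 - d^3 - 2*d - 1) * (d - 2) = 2*d^5 - 5*d^4 + 2*d^3 - 2*d^2 + 3*d + 2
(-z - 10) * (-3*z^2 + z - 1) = 3*z^3 + 29*z^2 - 9*z + 10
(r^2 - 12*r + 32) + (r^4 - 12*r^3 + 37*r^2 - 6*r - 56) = r^4 - 12*r^3 + 38*r^2 - 18*r - 24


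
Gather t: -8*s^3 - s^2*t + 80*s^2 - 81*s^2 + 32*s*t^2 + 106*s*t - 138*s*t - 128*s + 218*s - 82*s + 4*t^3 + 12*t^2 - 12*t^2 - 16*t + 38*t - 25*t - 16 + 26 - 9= -8*s^3 - s^2 + 32*s*t^2 + 8*s + 4*t^3 + t*(-s^2 - 32*s - 3) + 1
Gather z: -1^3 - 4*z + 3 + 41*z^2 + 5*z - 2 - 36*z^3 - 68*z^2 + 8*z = -36*z^3 - 27*z^2 + 9*z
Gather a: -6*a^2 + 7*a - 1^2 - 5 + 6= -6*a^2 + 7*a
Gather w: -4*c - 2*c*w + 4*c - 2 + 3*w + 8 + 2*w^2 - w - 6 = 2*w^2 + w*(2 - 2*c)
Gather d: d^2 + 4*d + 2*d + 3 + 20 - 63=d^2 + 6*d - 40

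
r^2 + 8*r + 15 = (r + 3)*(r + 5)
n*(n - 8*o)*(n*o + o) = n^3*o - 8*n^2*o^2 + n^2*o - 8*n*o^2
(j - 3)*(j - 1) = j^2 - 4*j + 3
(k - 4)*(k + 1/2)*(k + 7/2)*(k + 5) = k^4 + 5*k^3 - 57*k^2/4 - 313*k/4 - 35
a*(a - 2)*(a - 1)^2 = a^4 - 4*a^3 + 5*a^2 - 2*a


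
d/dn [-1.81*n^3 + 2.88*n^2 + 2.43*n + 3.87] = -5.43*n^2 + 5.76*n + 2.43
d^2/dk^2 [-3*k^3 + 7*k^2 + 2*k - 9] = 14 - 18*k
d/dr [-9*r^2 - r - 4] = -18*r - 1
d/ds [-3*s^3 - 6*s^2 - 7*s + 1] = -9*s^2 - 12*s - 7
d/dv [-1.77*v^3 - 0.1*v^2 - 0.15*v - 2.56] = -5.31*v^2 - 0.2*v - 0.15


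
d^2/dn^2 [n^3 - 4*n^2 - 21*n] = 6*n - 8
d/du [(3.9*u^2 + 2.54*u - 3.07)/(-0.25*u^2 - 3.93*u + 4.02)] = (-14.692*u^2 + 29.821*u - 1.8543)/(0.0625*u^4 + 1.965*u^3 + 13.4349*u^2 - 31.5972*u + 16.1604)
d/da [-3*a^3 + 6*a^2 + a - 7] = -9*a^2 + 12*a + 1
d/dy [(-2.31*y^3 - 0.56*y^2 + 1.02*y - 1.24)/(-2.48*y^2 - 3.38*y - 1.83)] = (5.7288*y^4 + 15.6156*y^3 + 17.1043*y^2 - 4.1008*y - 6.0578)/(6.1504*y^4 + 16.7648*y^3 + 20.5012*y^2 + 12.3708*y + 3.3489)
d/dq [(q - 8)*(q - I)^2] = (q - I)*(3*q - 16 - I)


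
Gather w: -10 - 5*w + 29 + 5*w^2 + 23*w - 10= 5*w^2 + 18*w + 9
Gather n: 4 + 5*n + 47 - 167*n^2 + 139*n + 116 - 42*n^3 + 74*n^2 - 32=-42*n^3 - 93*n^2 + 144*n + 135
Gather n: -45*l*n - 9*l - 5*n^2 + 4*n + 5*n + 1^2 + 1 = -9*l - 5*n^2 + n*(9 - 45*l) + 2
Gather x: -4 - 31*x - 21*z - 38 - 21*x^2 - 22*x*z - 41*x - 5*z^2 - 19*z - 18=-21*x^2 + x*(-22*z - 72) - 5*z^2 - 40*z - 60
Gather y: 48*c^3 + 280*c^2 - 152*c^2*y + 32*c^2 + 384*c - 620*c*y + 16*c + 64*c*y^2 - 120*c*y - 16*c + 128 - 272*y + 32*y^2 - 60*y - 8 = 48*c^3 + 312*c^2 + 384*c + y^2*(64*c + 32) + y*(-152*c^2 - 740*c - 332) + 120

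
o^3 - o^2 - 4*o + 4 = (o - 2)*(o - 1)*(o + 2)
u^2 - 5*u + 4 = (u - 4)*(u - 1)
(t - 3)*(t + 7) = t^2 + 4*t - 21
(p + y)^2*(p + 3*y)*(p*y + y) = p^4*y + 5*p^3*y^2 + p^3*y + 7*p^2*y^3 + 5*p^2*y^2 + 3*p*y^4 + 7*p*y^3 + 3*y^4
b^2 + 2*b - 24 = (b - 4)*(b + 6)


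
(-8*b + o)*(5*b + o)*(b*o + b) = -40*b^3*o - 40*b^3 - 3*b^2*o^2 - 3*b^2*o + b*o^3 + b*o^2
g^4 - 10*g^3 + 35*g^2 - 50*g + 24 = (g - 4)*(g - 3)*(g - 2)*(g - 1)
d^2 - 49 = (d - 7)*(d + 7)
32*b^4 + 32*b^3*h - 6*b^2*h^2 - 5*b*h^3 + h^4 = (-4*b + h)^2*(b + h)*(2*b + h)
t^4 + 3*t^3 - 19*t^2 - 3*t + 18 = (t - 3)*(t - 1)*(t + 1)*(t + 6)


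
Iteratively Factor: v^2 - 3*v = (v)*(v - 3)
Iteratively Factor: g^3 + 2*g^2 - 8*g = (g)*(g^2 + 2*g - 8) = g*(g - 2)*(g + 4)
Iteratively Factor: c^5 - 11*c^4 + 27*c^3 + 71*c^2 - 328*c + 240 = (c - 5)*(c^4 - 6*c^3 - 3*c^2 + 56*c - 48) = (c - 5)*(c - 1)*(c^3 - 5*c^2 - 8*c + 48) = (c - 5)*(c - 4)*(c - 1)*(c^2 - c - 12) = (c - 5)*(c - 4)*(c - 1)*(c + 3)*(c - 4)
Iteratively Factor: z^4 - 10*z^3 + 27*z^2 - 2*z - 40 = (z - 5)*(z^3 - 5*z^2 + 2*z + 8) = (z - 5)*(z + 1)*(z^2 - 6*z + 8) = (z - 5)*(z - 4)*(z + 1)*(z - 2)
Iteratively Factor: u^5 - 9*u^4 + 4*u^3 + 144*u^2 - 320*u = (u - 4)*(u^4 - 5*u^3 - 16*u^2 + 80*u) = (u - 4)*(u + 4)*(u^3 - 9*u^2 + 20*u) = (u - 5)*(u - 4)*(u + 4)*(u^2 - 4*u) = u*(u - 5)*(u - 4)*(u + 4)*(u - 4)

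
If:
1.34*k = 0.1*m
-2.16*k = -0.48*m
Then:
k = 0.00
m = 0.00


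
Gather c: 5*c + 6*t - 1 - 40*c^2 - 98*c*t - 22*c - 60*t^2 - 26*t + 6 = -40*c^2 + c*(-98*t - 17) - 60*t^2 - 20*t + 5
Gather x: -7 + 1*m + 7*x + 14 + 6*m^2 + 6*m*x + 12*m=6*m^2 + 13*m + x*(6*m + 7) + 7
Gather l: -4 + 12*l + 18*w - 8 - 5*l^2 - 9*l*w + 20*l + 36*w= -5*l^2 + l*(32 - 9*w) + 54*w - 12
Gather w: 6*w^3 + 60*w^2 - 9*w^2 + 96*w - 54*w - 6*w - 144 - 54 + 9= 6*w^3 + 51*w^2 + 36*w - 189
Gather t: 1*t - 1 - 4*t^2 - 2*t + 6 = -4*t^2 - t + 5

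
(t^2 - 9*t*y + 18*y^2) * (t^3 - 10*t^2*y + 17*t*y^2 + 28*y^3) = t^5 - 19*t^4*y + 125*t^3*y^2 - 305*t^2*y^3 + 54*t*y^4 + 504*y^5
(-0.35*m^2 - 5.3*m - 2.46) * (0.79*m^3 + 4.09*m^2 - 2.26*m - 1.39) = -0.2765*m^5 - 5.6185*m^4 - 22.8294*m^3 + 2.4031*m^2 + 12.9266*m + 3.4194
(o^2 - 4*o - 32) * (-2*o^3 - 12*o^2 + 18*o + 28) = -2*o^5 - 4*o^4 + 130*o^3 + 340*o^2 - 688*o - 896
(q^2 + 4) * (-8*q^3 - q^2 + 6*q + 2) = -8*q^5 - q^4 - 26*q^3 - 2*q^2 + 24*q + 8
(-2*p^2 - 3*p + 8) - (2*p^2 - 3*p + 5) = 3 - 4*p^2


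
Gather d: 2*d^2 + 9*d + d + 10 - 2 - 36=2*d^2 + 10*d - 28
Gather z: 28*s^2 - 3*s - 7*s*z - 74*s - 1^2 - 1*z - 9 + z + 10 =28*s^2 - 7*s*z - 77*s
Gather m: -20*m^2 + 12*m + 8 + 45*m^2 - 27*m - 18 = 25*m^2 - 15*m - 10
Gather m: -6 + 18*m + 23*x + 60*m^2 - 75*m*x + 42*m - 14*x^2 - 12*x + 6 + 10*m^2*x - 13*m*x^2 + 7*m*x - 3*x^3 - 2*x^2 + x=m^2*(10*x + 60) + m*(-13*x^2 - 68*x + 60) - 3*x^3 - 16*x^2 + 12*x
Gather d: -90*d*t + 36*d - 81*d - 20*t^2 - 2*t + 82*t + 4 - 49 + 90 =d*(-90*t - 45) - 20*t^2 + 80*t + 45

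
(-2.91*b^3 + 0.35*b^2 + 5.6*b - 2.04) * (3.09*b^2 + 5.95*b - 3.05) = -8.9919*b^5 - 16.233*b^4 + 28.262*b^3 + 25.9489*b^2 - 29.218*b + 6.222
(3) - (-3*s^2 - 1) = 3*s^2 + 4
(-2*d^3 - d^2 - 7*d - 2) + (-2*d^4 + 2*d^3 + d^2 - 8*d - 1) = -2*d^4 - 15*d - 3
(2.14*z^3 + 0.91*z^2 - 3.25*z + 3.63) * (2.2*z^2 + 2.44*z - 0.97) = 4.708*z^5 + 7.2236*z^4 - 7.0054*z^3 - 0.826699999999999*z^2 + 12.0097*z - 3.5211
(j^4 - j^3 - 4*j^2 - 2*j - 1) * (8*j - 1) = 8*j^5 - 9*j^4 - 31*j^3 - 12*j^2 - 6*j + 1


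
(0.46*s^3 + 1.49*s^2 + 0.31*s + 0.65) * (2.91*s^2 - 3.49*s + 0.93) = 1.3386*s^5 + 2.7305*s^4 - 3.8702*s^3 + 2.1953*s^2 - 1.9802*s + 0.6045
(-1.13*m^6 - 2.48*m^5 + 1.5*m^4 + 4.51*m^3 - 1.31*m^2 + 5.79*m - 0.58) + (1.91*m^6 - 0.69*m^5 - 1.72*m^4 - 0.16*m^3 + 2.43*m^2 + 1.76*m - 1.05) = 0.78*m^6 - 3.17*m^5 - 0.22*m^4 + 4.35*m^3 + 1.12*m^2 + 7.55*m - 1.63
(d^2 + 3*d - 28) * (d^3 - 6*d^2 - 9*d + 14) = d^5 - 3*d^4 - 55*d^3 + 155*d^2 + 294*d - 392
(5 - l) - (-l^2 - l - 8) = l^2 + 13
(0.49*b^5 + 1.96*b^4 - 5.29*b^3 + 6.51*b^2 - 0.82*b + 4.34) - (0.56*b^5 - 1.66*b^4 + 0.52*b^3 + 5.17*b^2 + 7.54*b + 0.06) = -0.0700000000000001*b^5 + 3.62*b^4 - 5.81*b^3 + 1.34*b^2 - 8.36*b + 4.28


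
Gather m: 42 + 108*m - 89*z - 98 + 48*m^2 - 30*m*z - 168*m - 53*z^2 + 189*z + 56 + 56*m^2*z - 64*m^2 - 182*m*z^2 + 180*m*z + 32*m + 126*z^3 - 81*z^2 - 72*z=m^2*(56*z - 16) + m*(-182*z^2 + 150*z - 28) + 126*z^3 - 134*z^2 + 28*z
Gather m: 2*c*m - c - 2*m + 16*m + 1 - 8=-c + m*(2*c + 14) - 7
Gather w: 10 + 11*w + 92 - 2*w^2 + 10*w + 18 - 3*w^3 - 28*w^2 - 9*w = -3*w^3 - 30*w^2 + 12*w + 120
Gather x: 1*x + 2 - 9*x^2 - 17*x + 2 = -9*x^2 - 16*x + 4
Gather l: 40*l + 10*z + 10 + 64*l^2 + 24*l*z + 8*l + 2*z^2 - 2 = 64*l^2 + l*(24*z + 48) + 2*z^2 + 10*z + 8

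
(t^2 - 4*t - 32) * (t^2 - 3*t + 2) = t^4 - 7*t^3 - 18*t^2 + 88*t - 64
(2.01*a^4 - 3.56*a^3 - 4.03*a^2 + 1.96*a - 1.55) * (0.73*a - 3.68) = 1.4673*a^5 - 9.9956*a^4 + 10.1589*a^3 + 16.2612*a^2 - 8.3443*a + 5.704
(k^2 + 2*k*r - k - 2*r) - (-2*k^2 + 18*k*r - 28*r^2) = 3*k^2 - 16*k*r - k + 28*r^2 - 2*r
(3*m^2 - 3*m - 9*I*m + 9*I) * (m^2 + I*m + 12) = 3*m^4 - 3*m^3 - 6*I*m^3 + 45*m^2 + 6*I*m^2 - 45*m - 108*I*m + 108*I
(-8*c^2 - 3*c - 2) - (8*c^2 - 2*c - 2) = -16*c^2 - c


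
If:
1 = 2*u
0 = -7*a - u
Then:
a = -1/14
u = 1/2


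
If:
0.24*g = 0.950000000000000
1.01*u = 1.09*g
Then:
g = 3.96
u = 4.27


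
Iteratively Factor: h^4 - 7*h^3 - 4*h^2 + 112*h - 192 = (h - 3)*(h^3 - 4*h^2 - 16*h + 64) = (h - 4)*(h - 3)*(h^2 - 16) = (h - 4)*(h - 3)*(h + 4)*(h - 4)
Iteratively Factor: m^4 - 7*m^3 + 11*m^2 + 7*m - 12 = (m - 3)*(m^3 - 4*m^2 - m + 4) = (m - 3)*(m + 1)*(m^2 - 5*m + 4) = (m - 3)*(m - 1)*(m + 1)*(m - 4)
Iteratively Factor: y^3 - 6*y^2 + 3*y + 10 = (y + 1)*(y^2 - 7*y + 10) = (y - 5)*(y + 1)*(y - 2)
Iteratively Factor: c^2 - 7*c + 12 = (c - 4)*(c - 3)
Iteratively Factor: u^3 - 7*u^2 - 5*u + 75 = (u + 3)*(u^2 - 10*u + 25) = (u - 5)*(u + 3)*(u - 5)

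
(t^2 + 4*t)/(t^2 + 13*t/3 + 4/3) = 3*t/(3*t + 1)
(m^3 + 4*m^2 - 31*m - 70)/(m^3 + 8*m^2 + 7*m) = (m^2 - 3*m - 10)/(m*(m + 1))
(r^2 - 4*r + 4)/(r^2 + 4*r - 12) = (r - 2)/(r + 6)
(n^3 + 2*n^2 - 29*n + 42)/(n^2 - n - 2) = (n^2 + 4*n - 21)/(n + 1)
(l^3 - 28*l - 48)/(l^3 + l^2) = (l^3 - 28*l - 48)/(l^2*(l + 1))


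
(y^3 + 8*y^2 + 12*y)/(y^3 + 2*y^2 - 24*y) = (y + 2)/(y - 4)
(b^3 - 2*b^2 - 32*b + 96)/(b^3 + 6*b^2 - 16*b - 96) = (b - 4)/(b + 4)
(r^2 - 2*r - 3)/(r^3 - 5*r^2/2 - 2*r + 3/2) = 2/(2*r - 1)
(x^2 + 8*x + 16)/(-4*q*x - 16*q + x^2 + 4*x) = (x + 4)/(-4*q + x)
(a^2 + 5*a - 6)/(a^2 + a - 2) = (a + 6)/(a + 2)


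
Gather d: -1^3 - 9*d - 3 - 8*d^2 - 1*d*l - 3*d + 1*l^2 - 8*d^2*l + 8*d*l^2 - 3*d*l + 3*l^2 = d^2*(-8*l - 8) + d*(8*l^2 - 4*l - 12) + 4*l^2 - 4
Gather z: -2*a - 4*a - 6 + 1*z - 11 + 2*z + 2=-6*a + 3*z - 15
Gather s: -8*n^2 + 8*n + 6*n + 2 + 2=-8*n^2 + 14*n + 4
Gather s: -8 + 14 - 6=0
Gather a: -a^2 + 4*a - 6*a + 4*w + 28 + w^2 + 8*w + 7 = -a^2 - 2*a + w^2 + 12*w + 35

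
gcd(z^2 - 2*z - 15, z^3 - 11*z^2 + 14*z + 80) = z - 5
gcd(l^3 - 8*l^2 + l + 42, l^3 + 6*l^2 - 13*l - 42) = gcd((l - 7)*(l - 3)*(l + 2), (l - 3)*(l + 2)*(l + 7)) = l^2 - l - 6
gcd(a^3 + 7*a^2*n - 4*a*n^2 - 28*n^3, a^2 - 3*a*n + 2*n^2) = a - 2*n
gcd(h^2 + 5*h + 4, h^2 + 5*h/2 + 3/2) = h + 1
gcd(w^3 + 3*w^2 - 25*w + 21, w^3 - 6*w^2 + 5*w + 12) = w - 3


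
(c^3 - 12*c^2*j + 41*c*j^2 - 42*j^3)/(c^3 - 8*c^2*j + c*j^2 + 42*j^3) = (c - 2*j)/(c + 2*j)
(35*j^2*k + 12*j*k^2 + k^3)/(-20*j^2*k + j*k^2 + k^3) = (-7*j - k)/(4*j - k)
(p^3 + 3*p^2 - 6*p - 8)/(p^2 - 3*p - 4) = (p^2 + 2*p - 8)/(p - 4)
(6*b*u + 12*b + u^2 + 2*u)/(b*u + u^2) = (6*b*u + 12*b + u^2 + 2*u)/(u*(b + u))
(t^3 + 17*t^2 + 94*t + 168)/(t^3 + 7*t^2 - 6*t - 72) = (t + 7)/(t - 3)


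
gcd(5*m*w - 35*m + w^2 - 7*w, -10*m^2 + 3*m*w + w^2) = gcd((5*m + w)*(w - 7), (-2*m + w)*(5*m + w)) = 5*m + w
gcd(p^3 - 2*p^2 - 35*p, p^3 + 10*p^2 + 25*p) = p^2 + 5*p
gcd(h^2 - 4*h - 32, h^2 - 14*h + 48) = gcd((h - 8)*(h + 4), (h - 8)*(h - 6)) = h - 8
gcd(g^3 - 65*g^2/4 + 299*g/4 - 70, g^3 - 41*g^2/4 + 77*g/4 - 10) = g^2 - 37*g/4 + 10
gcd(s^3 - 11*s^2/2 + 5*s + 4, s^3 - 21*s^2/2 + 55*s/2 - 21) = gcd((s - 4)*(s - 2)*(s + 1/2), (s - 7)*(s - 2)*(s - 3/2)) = s - 2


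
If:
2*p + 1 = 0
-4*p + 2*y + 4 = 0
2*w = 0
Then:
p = -1/2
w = 0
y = -3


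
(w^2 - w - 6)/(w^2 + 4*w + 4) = (w - 3)/(w + 2)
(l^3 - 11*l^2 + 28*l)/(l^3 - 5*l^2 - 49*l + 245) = l*(l - 4)/(l^2 + 2*l - 35)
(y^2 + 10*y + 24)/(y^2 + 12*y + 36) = (y + 4)/(y + 6)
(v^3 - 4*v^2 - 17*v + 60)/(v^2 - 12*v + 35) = (v^2 + v - 12)/(v - 7)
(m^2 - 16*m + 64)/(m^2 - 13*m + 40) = (m - 8)/(m - 5)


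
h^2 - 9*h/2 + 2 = (h - 4)*(h - 1/2)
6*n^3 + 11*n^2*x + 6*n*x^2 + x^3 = (n + x)*(2*n + x)*(3*n + x)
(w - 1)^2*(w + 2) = w^3 - 3*w + 2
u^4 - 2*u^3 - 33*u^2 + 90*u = u*(u - 5)*(u - 3)*(u + 6)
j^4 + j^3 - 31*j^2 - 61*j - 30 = (j - 6)*(j + 1)^2*(j + 5)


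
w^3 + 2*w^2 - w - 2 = (w - 1)*(w + 1)*(w + 2)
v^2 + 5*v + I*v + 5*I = (v + 5)*(v + I)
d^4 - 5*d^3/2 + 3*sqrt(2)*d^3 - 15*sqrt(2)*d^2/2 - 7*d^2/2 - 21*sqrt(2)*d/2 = d*(d - 7/2)*(d + 1)*(d + 3*sqrt(2))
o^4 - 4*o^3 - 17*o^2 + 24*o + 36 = (o - 6)*(o - 2)*(o + 1)*(o + 3)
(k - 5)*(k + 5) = k^2 - 25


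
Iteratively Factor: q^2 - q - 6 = (q - 3)*(q + 2)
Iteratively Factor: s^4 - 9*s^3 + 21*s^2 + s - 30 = (s - 3)*(s^3 - 6*s^2 + 3*s + 10) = (s - 3)*(s - 2)*(s^2 - 4*s - 5) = (s - 3)*(s - 2)*(s + 1)*(s - 5)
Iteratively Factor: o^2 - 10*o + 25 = (o - 5)*(o - 5)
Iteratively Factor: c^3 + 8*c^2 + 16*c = (c + 4)*(c^2 + 4*c) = (c + 4)^2*(c)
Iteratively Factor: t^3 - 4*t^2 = (t)*(t^2 - 4*t) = t^2*(t - 4)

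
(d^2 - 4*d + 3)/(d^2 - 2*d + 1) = (d - 3)/(d - 1)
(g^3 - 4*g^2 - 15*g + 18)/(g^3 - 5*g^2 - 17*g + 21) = (g - 6)/(g - 7)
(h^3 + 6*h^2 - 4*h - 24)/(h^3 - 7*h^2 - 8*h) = (-h^3 - 6*h^2 + 4*h + 24)/(h*(-h^2 + 7*h + 8))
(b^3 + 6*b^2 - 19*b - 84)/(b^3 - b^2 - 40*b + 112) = (b + 3)/(b - 4)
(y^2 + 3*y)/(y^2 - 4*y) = (y + 3)/(y - 4)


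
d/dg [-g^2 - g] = -2*g - 1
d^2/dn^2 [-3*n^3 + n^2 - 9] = 2 - 18*n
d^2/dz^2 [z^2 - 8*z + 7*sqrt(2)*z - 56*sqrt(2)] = 2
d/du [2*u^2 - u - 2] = 4*u - 1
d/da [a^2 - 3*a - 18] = 2*a - 3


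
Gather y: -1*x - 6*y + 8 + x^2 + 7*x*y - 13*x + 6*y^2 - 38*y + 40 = x^2 - 14*x + 6*y^2 + y*(7*x - 44) + 48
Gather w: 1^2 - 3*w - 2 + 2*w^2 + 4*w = 2*w^2 + w - 1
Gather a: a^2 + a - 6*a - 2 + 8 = a^2 - 5*a + 6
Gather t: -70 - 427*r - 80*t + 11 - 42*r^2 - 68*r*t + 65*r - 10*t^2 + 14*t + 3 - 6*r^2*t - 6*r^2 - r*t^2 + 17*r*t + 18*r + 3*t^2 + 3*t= -48*r^2 - 344*r + t^2*(-r - 7) + t*(-6*r^2 - 51*r - 63) - 56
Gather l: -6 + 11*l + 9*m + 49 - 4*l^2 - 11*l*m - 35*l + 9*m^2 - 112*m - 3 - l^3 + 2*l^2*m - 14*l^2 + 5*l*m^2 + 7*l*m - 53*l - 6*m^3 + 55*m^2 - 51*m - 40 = -l^3 + l^2*(2*m - 18) + l*(5*m^2 - 4*m - 77) - 6*m^3 + 64*m^2 - 154*m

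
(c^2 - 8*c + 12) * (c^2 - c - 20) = c^4 - 9*c^3 + 148*c - 240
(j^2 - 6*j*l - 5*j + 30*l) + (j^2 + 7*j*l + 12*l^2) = 2*j^2 + j*l - 5*j + 12*l^2 + 30*l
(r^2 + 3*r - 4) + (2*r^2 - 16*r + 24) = 3*r^2 - 13*r + 20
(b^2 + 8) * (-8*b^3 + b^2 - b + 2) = -8*b^5 + b^4 - 65*b^3 + 10*b^2 - 8*b + 16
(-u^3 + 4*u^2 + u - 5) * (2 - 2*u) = 2*u^4 - 10*u^3 + 6*u^2 + 12*u - 10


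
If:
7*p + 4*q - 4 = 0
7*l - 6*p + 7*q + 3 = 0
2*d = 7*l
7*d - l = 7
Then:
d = 49/47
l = 14/47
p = 2272/3431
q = -545/3431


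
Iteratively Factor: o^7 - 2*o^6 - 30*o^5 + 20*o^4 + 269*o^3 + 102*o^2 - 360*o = (o + 2)*(o^6 - 4*o^5 - 22*o^4 + 64*o^3 + 141*o^2 - 180*o) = o*(o + 2)*(o^5 - 4*o^4 - 22*o^3 + 64*o^2 + 141*o - 180) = o*(o + 2)*(o + 3)*(o^4 - 7*o^3 - o^2 + 67*o - 60) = o*(o + 2)*(o + 3)^2*(o^3 - 10*o^2 + 29*o - 20) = o*(o - 5)*(o + 2)*(o + 3)^2*(o^2 - 5*o + 4) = o*(o - 5)*(o - 1)*(o + 2)*(o + 3)^2*(o - 4)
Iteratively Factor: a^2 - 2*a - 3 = (a + 1)*(a - 3)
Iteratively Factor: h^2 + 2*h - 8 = (h + 4)*(h - 2)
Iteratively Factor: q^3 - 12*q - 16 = (q - 4)*(q^2 + 4*q + 4) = (q - 4)*(q + 2)*(q + 2)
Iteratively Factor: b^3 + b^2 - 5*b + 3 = (b - 1)*(b^2 + 2*b - 3) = (b - 1)*(b + 3)*(b - 1)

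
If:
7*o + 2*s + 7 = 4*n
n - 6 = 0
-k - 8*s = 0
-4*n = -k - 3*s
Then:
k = 192/5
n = 6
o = 19/5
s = -24/5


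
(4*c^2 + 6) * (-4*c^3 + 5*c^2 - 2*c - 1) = -16*c^5 + 20*c^4 - 32*c^3 + 26*c^2 - 12*c - 6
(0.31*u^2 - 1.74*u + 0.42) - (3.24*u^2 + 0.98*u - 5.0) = -2.93*u^2 - 2.72*u + 5.42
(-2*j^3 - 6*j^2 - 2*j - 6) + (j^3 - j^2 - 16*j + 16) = -j^3 - 7*j^2 - 18*j + 10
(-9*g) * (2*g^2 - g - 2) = -18*g^3 + 9*g^2 + 18*g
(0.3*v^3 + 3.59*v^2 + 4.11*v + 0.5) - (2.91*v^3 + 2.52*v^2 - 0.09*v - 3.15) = -2.61*v^3 + 1.07*v^2 + 4.2*v + 3.65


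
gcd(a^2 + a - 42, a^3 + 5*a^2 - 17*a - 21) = a + 7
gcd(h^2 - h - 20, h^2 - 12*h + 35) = h - 5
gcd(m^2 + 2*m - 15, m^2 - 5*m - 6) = 1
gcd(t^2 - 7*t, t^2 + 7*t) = t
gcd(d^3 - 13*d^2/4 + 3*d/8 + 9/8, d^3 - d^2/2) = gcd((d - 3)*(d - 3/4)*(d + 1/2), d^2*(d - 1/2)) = 1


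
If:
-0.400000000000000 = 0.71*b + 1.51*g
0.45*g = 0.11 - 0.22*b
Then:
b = 27.25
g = -13.08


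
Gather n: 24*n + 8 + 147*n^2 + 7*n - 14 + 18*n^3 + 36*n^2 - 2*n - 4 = 18*n^3 + 183*n^2 + 29*n - 10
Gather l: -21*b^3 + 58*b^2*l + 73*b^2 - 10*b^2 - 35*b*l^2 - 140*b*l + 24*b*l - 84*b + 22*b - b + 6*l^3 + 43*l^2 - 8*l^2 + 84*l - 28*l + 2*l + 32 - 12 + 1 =-21*b^3 + 63*b^2 - 63*b + 6*l^3 + l^2*(35 - 35*b) + l*(58*b^2 - 116*b + 58) + 21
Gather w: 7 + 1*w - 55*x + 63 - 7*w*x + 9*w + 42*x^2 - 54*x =w*(10 - 7*x) + 42*x^2 - 109*x + 70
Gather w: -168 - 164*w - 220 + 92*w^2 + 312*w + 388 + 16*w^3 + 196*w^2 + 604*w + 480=16*w^3 + 288*w^2 + 752*w + 480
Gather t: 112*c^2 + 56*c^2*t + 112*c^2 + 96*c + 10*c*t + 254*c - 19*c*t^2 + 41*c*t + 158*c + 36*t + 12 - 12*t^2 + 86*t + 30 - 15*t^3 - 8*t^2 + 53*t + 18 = 224*c^2 + 508*c - 15*t^3 + t^2*(-19*c - 20) + t*(56*c^2 + 51*c + 175) + 60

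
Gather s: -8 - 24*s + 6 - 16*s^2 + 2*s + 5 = -16*s^2 - 22*s + 3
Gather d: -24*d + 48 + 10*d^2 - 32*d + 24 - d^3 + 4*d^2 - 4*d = -d^3 + 14*d^2 - 60*d + 72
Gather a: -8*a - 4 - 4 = -8*a - 8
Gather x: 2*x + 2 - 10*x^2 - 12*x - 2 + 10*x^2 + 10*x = 0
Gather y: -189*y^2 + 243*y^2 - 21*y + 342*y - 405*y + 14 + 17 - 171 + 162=54*y^2 - 84*y + 22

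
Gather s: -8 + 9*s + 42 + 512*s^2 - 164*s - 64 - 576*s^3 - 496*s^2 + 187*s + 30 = -576*s^3 + 16*s^2 + 32*s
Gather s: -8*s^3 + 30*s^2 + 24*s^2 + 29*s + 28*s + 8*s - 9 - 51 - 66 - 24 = -8*s^3 + 54*s^2 + 65*s - 150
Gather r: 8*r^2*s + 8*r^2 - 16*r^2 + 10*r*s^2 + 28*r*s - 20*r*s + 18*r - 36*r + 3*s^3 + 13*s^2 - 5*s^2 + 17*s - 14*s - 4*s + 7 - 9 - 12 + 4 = r^2*(8*s - 8) + r*(10*s^2 + 8*s - 18) + 3*s^3 + 8*s^2 - s - 10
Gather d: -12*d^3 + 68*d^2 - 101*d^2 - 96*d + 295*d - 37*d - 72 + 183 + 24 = -12*d^3 - 33*d^2 + 162*d + 135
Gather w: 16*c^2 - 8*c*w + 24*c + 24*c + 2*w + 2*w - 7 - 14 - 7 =16*c^2 + 48*c + w*(4 - 8*c) - 28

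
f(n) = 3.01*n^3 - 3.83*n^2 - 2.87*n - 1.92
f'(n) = 9.03*n^2 - 7.66*n - 2.87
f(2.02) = 1.46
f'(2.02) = 18.50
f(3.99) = 116.85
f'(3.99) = 110.33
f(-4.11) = -263.79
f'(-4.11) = 181.15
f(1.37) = -5.30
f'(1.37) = 3.58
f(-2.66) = -78.04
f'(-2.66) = 81.40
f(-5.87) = -725.85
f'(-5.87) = 353.24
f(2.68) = 20.82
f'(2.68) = 41.46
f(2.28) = 7.30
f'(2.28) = 26.61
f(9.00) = 1856.31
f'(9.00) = 659.62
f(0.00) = -1.92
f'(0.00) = -2.87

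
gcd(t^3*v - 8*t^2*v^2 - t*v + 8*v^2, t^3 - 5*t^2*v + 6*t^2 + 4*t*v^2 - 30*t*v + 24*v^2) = 1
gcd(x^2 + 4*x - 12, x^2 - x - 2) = x - 2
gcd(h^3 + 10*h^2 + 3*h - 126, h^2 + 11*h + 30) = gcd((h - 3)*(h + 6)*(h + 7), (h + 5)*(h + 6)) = h + 6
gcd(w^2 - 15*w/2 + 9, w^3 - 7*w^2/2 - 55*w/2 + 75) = w - 6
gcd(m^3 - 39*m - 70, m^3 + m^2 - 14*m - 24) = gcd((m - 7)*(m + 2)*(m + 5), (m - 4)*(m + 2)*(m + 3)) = m + 2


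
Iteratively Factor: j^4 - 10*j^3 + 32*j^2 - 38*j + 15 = (j - 5)*(j^3 - 5*j^2 + 7*j - 3) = (j - 5)*(j - 1)*(j^2 - 4*j + 3) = (j - 5)*(j - 1)^2*(j - 3)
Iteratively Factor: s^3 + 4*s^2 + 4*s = (s + 2)*(s^2 + 2*s) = s*(s + 2)*(s + 2)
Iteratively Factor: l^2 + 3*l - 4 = (l + 4)*(l - 1)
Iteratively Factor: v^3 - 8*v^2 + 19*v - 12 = (v - 4)*(v^2 - 4*v + 3) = (v - 4)*(v - 1)*(v - 3)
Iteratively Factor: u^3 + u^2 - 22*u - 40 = (u + 2)*(u^2 - u - 20) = (u + 2)*(u + 4)*(u - 5)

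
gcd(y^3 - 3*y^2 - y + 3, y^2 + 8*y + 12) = 1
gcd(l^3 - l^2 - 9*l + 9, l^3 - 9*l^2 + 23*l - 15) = l^2 - 4*l + 3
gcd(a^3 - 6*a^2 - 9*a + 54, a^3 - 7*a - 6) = a - 3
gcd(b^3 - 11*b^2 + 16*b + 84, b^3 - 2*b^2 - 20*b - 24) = b^2 - 4*b - 12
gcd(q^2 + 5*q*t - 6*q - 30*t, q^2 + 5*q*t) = q + 5*t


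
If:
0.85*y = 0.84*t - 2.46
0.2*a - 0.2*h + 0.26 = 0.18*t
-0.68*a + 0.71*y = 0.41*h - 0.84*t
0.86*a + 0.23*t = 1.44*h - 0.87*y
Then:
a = 1.48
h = 0.80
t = 2.20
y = -0.72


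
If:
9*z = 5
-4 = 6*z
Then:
No Solution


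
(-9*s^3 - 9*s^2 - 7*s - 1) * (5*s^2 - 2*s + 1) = -45*s^5 - 27*s^4 - 26*s^3 - 5*s - 1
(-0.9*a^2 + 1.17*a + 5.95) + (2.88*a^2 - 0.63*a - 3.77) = 1.98*a^2 + 0.54*a + 2.18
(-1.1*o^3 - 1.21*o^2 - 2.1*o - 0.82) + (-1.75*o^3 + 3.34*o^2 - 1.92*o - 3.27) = -2.85*o^3 + 2.13*o^2 - 4.02*o - 4.09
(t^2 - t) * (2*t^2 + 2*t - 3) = 2*t^4 - 5*t^2 + 3*t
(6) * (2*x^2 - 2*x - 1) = 12*x^2 - 12*x - 6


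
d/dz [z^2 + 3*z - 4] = 2*z + 3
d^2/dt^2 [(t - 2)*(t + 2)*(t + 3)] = 6*t + 6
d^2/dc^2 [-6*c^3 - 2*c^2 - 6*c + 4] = -36*c - 4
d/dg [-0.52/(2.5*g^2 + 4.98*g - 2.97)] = (2.6*g + 2.5896)/(2.5*g^2 + 4.98*g - 2.97)^2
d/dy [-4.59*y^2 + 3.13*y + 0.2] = 3.13 - 9.18*y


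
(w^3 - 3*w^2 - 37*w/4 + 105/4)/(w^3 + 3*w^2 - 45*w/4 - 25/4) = (2*w^2 - w - 21)/(2*w^2 + 11*w + 5)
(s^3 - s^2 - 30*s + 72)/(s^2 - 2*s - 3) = (s^2 + 2*s - 24)/(s + 1)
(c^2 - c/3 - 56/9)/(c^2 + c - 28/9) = (3*c - 8)/(3*c - 4)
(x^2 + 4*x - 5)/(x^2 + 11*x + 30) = (x - 1)/(x + 6)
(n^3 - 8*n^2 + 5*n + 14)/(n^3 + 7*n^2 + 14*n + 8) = (n^2 - 9*n + 14)/(n^2 + 6*n + 8)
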